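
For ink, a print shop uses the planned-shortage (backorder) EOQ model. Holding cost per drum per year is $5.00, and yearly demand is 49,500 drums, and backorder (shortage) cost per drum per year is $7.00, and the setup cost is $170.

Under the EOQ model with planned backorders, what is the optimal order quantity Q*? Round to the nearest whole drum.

2,402 drums

Q* = √(2DS/H) · √((H + b)/b)
   = √(2 × 49,500 × 170 / 5) · √((5 + 7) / 7)
   = 1,834.666 × 1.3093 ≈ 2,402.14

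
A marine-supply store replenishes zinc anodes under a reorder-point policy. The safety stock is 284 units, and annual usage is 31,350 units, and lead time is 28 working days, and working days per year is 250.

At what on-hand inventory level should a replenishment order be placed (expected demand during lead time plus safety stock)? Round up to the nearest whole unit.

Daily demand d = 31,350 / 250 = 125.400 units/day
Demand during lead time = 125.400 × 28 = 3,511.20
Reorder point = 3,511.20 + 284 = 3,795.20 → round up

3,796 units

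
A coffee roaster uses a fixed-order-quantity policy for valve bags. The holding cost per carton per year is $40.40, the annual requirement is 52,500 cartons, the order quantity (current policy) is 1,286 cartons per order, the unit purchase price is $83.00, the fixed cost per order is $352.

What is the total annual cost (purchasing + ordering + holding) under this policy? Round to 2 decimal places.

$4,397,847.34

Orders/yr = 52,500/1,286 = 40.824; ordering cost = 40.824 × $352 = $14,370.14
Average inventory = 1,286/2 = 643; holding cost = 643 × $40.4 = $25,977.20
Purchase cost = D·C = 52,500 × 83 = $4,357,500.00
Total = $14,370.14 + $25,977.20 + $4,357,500.00 = $4,397,847.34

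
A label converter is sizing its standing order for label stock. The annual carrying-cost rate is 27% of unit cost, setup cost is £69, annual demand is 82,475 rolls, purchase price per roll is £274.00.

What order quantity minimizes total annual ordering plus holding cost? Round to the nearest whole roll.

392 rolls

Holding cost per roll per year: H = 27% × £274 = £73.9800
EOQ = √(2DS/H) = √(2 × 82,475 × 69 / 73.98)
    = √(153,846.31) ≈ 392.23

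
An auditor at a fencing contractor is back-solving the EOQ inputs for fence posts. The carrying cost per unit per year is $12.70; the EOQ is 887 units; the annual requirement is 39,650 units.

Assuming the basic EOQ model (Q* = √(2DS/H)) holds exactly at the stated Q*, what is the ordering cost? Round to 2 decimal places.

$126.00

EOQ relation: Q² = 2DS/H, so rearrange for the unknown.
S = Q²H / (2D) = 887² × 12.7 / (2 × 39,650) = 126.0021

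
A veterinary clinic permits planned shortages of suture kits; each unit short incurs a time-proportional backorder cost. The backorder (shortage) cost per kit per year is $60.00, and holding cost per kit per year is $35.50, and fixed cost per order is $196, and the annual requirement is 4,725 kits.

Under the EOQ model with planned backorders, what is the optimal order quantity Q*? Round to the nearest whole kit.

288 kits

Q* = √(2DS/H) · √((H + b)/b)
   = √(2 × 4,725 × 196 / 35.5) · √((35.5 + 60) / 60)
   = 228.418 × 1.2616 ≈ 288.17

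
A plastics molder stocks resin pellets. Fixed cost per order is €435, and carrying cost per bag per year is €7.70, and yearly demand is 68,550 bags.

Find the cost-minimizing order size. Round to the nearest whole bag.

Optimal lot size Q* = (2 × 68,550 × €435 / €7.7)^½ ≈ 2,783.03

2,783 bags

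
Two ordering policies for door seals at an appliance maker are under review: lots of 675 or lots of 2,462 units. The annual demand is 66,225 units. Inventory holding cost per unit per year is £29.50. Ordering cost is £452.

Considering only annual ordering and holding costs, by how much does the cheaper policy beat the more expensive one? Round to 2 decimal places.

£5,829.69

Annual cost at Q: ordering D·S/Q plus holding Q·H/2.
TC(675) = (66,225/675)×452 + (675/2)×29.5 = £54,302.47
TC(2,462) = (66,225/2,462)×452 + (2,462/2)×29.5 = £48,472.79
Lots of 2,462 are cheaper by £5,829.69.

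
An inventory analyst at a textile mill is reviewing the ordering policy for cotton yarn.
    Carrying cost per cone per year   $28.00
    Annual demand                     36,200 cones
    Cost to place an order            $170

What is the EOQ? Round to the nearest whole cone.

EOQ = √(2DS/H) = √(2 × 36,200 × 170 / 28)
    = √(439,571.43) ≈ 663.00

663 cones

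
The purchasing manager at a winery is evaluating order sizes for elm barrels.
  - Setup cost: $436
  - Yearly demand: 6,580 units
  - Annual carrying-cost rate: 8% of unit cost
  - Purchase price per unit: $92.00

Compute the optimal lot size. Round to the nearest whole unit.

883 units

Carrying cost H = $92 × 8% = $7.3600/unit/yr
EOQ = √(2DS/H) = √(2 × 6,580 × 436 / 7.36)
    = √(779,586.96) ≈ 882.94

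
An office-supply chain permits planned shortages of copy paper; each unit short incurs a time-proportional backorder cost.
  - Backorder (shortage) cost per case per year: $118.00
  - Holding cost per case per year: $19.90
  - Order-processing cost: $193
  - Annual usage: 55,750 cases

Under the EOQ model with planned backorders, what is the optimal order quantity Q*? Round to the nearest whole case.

1,124 cases

Q* = √(2DS/H) · √((H + b)/b)
   = √(2 × 55,750 × 193 / 19.9) · √((19.9 + 118) / 118)
   = 1,039.895 × 1.0810 ≈ 1,124.17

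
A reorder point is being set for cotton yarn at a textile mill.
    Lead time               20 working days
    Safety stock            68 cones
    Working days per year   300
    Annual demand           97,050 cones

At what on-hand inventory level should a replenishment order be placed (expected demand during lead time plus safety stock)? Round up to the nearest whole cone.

6,538 cones

Daily demand d = 97,050 / 300 = 323.500 cones/day
Demand during lead time = 323.500 × 20 = 6,470.00
Reorder point = 6,470.00 + 68 = 6,538.00 → round up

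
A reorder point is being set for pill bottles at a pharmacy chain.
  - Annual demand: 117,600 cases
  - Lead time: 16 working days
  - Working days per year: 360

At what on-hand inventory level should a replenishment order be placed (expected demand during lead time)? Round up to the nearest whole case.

Daily demand d = 117,600 / 360 = 326.667 cases/day
Demand during lead time = 326.667 × 16 = 5,226.67
Reorder point = 5,226.67 → round up

5,227 cases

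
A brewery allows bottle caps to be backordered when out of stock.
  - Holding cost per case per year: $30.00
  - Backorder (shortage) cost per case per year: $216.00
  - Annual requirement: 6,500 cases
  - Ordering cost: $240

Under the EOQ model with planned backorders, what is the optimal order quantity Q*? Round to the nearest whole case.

344 cases

Q* = √(2DS/H) · √((H + b)/b)
   = √(2 × 6,500 × 240 / 30) · √((30 + 216) / 216)
   = 322.490 × 1.0672 ≈ 344.16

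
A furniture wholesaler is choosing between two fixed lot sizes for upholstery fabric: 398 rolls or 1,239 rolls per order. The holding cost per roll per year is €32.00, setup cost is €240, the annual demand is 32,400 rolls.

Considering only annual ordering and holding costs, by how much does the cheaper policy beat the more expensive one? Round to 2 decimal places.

For each Q, cost = (D/Q)·S + (Q/2)·H.
TC(398) = (32,400/398)×240 + (398/2)×32 = €25,905.69
TC(1,239) = (32,400/1,239)×240 + (1,239/2)×32 = €26,100.03
Lots of 398 are cheaper by €194.34.

€194.34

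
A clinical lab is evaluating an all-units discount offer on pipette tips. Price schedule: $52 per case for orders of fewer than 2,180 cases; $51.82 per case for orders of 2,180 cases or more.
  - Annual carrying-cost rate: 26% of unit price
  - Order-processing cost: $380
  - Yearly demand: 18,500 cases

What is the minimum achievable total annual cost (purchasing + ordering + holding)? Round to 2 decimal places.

$975,787.36

H₁ = 26%×$52 = $13.5200;  H₂ = 26%×$51.82 = $13.4732
EOQ₁ = √(2×18,500×380/13.5200) = 1,019.77  (< 2,180, feasible at tier 1)
EOQ₂ = √(2×18,500×380/13.4732) = 1,021.54  (< 2,180 → use Q = 2,180 at tier-2 price)
TC(tier 1 (EOQ₁), Q≈1,019.8) = $975,787.36
TC(tier 2, Q≈2,180.0) = $976,580.56
Minimum at tier 1 (EOQ₁): $975,787.36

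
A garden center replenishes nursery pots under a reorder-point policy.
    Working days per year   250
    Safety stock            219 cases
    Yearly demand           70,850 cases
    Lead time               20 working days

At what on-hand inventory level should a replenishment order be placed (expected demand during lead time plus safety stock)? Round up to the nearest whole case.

Daily demand d = 70,850 / 250 = 283.400 cases/day
Demand during lead time = 283.400 × 20 = 5,668.00
Reorder point = 5,668.00 + 219 = 5,887.00 → round up

5,887 cases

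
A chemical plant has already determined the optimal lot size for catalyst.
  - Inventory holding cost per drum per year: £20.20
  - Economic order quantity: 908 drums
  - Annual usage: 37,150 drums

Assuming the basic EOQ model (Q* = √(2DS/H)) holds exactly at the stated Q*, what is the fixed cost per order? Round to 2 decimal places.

From Q* = √(2DS/H) ⇒ Q*² = 2DS/H.
S = Q²H / (2D) = 908² × 20.2 / (2 × 37,150) = 224.1477

£224.15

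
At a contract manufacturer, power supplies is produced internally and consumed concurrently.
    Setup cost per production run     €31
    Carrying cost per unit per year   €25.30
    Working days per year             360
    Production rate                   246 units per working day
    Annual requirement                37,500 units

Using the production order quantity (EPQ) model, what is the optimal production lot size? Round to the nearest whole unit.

399 units

d = 37,500/360 = 104.1667 units/day;  effective holding cost H(1 − d/p) = 25.3·(1 − 104.1667/246) = 14.58692
Q* = √(2DS / H_eff) = √(2·37,500·31 / 14.58692) ≈ 399.24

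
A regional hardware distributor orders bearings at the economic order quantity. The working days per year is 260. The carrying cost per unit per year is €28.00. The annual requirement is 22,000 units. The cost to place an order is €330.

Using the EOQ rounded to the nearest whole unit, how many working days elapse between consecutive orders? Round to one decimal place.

8.5 days

Q* = √(2·D·S / H) = √(2·22,000·330 / 28) = √518,571.4 ≈ 720.12 → Q = 720 units
T = Q/D × 260 days = 720/22,000 × 260 = 8.509 days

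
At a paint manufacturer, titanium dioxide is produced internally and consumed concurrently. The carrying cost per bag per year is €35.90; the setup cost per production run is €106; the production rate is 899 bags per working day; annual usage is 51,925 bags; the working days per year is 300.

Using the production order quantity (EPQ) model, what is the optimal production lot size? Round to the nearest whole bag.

616 bags

Daily demand d = 51,925/300 = 173.083; p = 899; 1 − d/p = 0.80747
EPQ = √(2DS / (H(1 − d/p)))
    = √(2 × 51,925 × 106 / (35.9 × 0.80747)) ≈ 616.23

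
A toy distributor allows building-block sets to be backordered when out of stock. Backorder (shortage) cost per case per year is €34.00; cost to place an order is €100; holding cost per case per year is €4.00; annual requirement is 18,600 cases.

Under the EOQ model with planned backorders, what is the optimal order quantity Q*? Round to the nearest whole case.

Basic EOQ = √(2·18,600·100/4) = 964.365
Backorder adjustment √((H+b)/b) = √((4+34)/34) = 1.0572
Q* = 964.365 × 1.0572 ≈ 1,019.52

1,020 cases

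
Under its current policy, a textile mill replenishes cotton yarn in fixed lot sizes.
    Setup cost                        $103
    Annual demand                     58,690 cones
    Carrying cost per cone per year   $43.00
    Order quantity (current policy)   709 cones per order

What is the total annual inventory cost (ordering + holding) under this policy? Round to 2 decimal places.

Ordering: D/Q × S = 58,690/709 × $103 = $8,526.19
Holding:  Q/2 × H = 709/2 × $43 = $15,243.50
Total = $8,526.19 + $15,243.50 = $23,769.69

$23,769.69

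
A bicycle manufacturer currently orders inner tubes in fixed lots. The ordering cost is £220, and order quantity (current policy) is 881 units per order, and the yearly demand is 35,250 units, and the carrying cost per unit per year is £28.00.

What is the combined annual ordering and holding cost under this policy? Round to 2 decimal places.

Orders/yr = 35,250/881 = 40.011; ordering cost = 40.011 × £220 = £8,802.50
Average inventory = 881/2 = 440.5; holding cost = 440.5 × £28 = £12,334.00
Total = £8,802.50 + £12,334.00 = £21,136.50

£21,136.50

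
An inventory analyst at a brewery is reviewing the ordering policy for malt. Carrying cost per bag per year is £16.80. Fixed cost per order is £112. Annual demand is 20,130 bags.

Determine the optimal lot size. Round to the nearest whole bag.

518 bags

2DS/H = 2·20,130·112/16.8 = 268,400.00
EOQ = √268,400.00 ≈ 518.07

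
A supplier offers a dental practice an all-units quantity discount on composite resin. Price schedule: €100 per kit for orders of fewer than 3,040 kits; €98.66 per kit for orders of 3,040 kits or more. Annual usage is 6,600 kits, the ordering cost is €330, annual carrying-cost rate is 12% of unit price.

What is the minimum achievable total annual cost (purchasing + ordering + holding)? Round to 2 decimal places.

€667,229.94

H₁ = 12%×€100 = €12.0000;  H₂ = 12%×€98.66 = €11.8392
EOQ₁ = √(2×6,600×330/12.0000) = 602.49  (< 3,040, feasible at tier 1)
EOQ₂ = √(2×6,600×330/11.8392) = 606.57  (< 3,040 → use Q = 3,040 at tier-2 price)
TC(tier 1 (EOQ₁), Q≈602.5) = €667,229.94
TC(tier 2, Q≈3,040.0) = €669,868.03
Minimum at tier 1 (EOQ₁): €667,229.94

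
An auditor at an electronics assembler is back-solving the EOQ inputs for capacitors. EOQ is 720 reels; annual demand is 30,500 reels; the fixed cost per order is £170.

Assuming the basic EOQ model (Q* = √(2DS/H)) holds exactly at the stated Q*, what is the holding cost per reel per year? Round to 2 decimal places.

EOQ relation: Q² = 2DS/H, so rearrange for the unknown.
H = 2DS / Q² = 2 × 30,500 × 170 / 720² = 20.0039

£20.00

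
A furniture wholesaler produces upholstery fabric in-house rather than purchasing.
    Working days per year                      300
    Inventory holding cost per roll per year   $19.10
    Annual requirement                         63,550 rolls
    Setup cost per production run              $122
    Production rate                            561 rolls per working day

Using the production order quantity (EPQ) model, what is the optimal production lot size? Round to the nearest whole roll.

1,142 rolls

d = 63,550/300 = 211.8333 rolls/day;  effective holding cost H(1 − d/p) = 19.1·(1 − 211.8333/561) = 11.88785
Q* = √(2DS / H_eff) = √(2·63,550·122 / 11.88785) ≈ 1,142.09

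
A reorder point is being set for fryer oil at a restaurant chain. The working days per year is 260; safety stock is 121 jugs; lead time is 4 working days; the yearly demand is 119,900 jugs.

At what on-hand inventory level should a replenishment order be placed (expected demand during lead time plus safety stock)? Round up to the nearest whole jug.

1,966 jugs

Daily demand d = 119,900 / 260 = 461.154 jugs/day
Demand during lead time = 461.154 × 4 = 1,844.62
Reorder point = 1,844.62 + 121 = 1,965.62 → round up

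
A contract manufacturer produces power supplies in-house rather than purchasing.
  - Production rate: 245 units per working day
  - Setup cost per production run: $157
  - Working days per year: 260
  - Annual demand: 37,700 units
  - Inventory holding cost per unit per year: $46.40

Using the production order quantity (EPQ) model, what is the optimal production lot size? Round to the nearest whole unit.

791 units

d = 37,700/260 = 145.0000 units/day;  effective holding cost H(1 − d/p) = 46.4·(1 − 145.0000/245) = 18.93878
Q* = √(2DS / H_eff) = √(2·37,700·157 / 18.93878) ≈ 790.60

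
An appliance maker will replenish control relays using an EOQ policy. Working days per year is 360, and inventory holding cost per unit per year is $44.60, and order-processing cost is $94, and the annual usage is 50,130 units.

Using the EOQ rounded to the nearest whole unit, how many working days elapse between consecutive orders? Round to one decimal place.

Optimal lot size Q* = (2 × 50,130 × $94 / $44.6)^½ ≈ 459.69 → Q = 460 units
Cycle time = (working days × Q)/D = (360 × 460) / 50,130 = 3.303 days

3.3 days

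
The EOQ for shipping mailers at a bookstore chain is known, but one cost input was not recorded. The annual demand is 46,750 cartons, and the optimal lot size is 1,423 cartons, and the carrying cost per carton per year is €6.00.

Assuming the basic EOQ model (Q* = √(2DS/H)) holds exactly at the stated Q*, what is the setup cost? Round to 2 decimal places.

Since Q* = (2DS/H)^½, squaring gives Q*²·H = 2DS.
S = Q²H / (2D) = 1,423² × 6 / (2 × 46,750) = 129.9420

€129.94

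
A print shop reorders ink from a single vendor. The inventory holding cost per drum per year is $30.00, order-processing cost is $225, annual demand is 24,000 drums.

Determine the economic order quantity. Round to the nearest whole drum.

Q* = √(2·D·S / H) = √(2·24,000·225 / 30) = √360,000.0 ≈ 600.00

600 drums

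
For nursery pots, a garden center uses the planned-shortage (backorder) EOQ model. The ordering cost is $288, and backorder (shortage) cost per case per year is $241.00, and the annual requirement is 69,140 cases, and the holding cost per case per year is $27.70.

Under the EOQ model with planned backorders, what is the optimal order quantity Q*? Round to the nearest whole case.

Basic EOQ = √(2·69,140·288/27.7) = 1,199.047
Backorder adjustment √((H+b)/b) = √((27.7+241)/241) = 1.0559
Q* = 1,199.047 × 1.0559 ≈ 1,266.08

1,266 cases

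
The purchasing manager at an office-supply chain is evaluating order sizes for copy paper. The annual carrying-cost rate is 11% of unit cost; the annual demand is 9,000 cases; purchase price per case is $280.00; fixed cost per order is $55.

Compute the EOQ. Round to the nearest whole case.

H = i·C = 0.11 × $280 = $30.8000 per case-year
Q* = √(2·D·S / H) = √(2·9,000·55 / 30.8) = √32,142.9 ≈ 179.28

179 cases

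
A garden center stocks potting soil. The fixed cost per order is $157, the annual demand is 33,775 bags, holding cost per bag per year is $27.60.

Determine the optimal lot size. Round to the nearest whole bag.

620 bags

Optimal lot size Q* = (2 × 33,775 × $157 / $27.6)^½ ≈ 619.88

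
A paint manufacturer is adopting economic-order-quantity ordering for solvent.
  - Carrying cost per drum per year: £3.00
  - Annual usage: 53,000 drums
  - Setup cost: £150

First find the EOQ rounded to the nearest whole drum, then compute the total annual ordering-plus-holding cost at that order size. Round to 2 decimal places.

Optimal lot size Q* = (2 × 53,000 × £150 / £3)^½ ≈ 2,302.17 → Q = 2,302 drums
Ordering: D/Q × S = 53,000/2,302 × £150 = £3,453.52
Holding:  Q/2 × H = 2,302/2 × £3 = £3,453.00
Total = £3,453.52 + £3,453.00 = £6,906.52

£6,906.52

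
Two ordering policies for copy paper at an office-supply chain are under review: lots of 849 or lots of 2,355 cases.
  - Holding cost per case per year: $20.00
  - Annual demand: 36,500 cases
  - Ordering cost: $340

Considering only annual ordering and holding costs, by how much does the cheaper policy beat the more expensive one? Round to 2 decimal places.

$5,712.44

TC(Q) = (D/Q)S + (Q/2)H
TC(849) = (36,500/849)×340 + (849/2)×20 = $23,107.20
TC(2,355) = (36,500/2,355)×340 + (2,355/2)×20 = $28,819.64
|ΔTC| = |$23,107.20 − $28,819.64| = $5,712.44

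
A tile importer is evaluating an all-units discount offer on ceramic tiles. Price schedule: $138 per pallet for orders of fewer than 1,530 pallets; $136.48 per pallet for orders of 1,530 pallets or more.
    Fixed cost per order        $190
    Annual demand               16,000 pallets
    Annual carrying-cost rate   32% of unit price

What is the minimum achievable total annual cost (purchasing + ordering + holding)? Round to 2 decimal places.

$2,219,077.23

H₁ = 32%×$138 = $44.1600;  H₂ = 32%×$136.48 = $43.6736
EOQ₁ = √(2×16,000×190/44.1600) = 371.05  (< 1,530, feasible at tier 1)
EOQ₂ = √(2×16,000×190/43.6736) = 373.11  (< 1,530 → use Q = 1,530 at tier-2 price)
TC(tier 1 (EOQ₁), Q≈371.1) = $2,224,385.75
TC(tier 2, Q≈1,530.0) = $2,219,077.23
Minimum at tier 2: $2,219,077.23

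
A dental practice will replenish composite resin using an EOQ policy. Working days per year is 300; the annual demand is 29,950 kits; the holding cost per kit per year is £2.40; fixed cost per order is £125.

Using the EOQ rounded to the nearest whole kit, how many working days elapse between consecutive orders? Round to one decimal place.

17.7 days

EOQ = √(2DS/H) = √(2 × 29,950 × 125 / 2.4)
    = √(3,119,791.67) ≈ 1,766.29 → Q = 1,766 kits
Days between orders = 300 / (D/Q) = 300 / 16.959 ≈ 17.689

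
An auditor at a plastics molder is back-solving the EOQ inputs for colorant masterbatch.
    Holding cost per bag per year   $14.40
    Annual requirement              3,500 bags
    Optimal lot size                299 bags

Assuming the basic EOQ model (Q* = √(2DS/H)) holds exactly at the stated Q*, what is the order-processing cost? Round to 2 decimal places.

EOQ relation: Q² = 2DS/H, so rearrange for the unknown.
S = Q²H / (2D) = 299² × 14.4 / (2 × 3,500) = 183.9106

$183.91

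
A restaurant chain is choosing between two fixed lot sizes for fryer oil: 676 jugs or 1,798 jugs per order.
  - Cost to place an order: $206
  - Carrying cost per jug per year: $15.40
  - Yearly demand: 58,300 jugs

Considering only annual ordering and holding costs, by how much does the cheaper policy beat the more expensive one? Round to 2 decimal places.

$2,447.04

Annual cost at Q: ordering D·S/Q plus holding Q·H/2.
TC(676) = (58,300/676)×206 + (676/2)×15.4 = $22,971.18
TC(1,798) = (58,300/1,798)×206 + (1,798/2)×15.4 = $20,524.13
|ΔTC| = |$22,971.18 − $20,524.13| = $2,447.04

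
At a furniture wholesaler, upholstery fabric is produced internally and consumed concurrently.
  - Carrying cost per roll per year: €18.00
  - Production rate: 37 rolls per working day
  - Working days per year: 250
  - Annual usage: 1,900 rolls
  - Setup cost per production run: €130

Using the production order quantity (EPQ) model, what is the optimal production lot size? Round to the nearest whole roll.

186 rolls

Daily demand d = 1,900/250 = 7.600; p = 37; 1 − d/p = 0.79459
EPQ = √(2DS / (H(1 − d/p)))
    = √(2 × 1,900 × 130 / (18 × 0.79459)) ≈ 185.85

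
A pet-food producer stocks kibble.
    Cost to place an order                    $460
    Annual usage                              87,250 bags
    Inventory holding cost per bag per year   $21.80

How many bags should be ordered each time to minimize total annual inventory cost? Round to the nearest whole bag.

Optimal lot size Q* = (2 × 87,250 × $460 / $21.8)^½ ≈ 1,918.88

1,919 bags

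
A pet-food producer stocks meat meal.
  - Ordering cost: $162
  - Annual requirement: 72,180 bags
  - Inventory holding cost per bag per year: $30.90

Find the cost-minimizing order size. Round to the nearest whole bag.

870 bags

2DS/H = 2·72,180·162/30.9 = 756,838.83
EOQ = √756,838.83 ≈ 869.96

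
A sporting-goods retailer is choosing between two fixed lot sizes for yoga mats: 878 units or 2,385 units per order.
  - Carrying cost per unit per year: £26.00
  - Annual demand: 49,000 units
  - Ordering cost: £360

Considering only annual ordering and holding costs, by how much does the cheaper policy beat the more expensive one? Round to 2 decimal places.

For each Q, cost = (D/Q)·S + (Q/2)·H.
TC(878) = (49,000/878)×360 + (878/2)×26 = £31,505.12
TC(2,385) = (49,000/2,385)×360 + (2,385/2)×26 = £38,401.23
|ΔTC| = |£31,505.12 − £38,401.23| = £6,896.11

£6,896.11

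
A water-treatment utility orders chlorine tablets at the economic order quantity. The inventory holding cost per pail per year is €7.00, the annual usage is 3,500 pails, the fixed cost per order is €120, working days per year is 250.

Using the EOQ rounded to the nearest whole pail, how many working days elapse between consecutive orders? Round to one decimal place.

24.7 days

Optimal lot size Q* = (2 × 3,500 × €120 / €7)^½ ≈ 346.41 → Q = 346 pails
T = Q/D × 250 days = 346/3,500 × 250 = 24.714 days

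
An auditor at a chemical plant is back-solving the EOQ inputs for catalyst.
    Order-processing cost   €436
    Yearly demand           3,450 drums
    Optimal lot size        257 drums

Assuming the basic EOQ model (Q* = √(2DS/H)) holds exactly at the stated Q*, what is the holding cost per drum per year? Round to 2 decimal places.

€45.55

From Q* = √(2DS/H) ⇒ Q*² = 2DS/H.
H = 2DS / Q² = 2 × 3,450 × 436 / 257² = 45.5480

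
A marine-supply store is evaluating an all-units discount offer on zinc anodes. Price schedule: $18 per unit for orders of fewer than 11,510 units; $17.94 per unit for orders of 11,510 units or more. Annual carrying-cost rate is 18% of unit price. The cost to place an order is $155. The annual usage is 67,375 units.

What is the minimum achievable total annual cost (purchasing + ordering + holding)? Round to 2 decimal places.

H₁ = 18%×$18 = $3.2400;  H₂ = 18%×$17.94 = $3.2292
EOQ₁ = √(2×67,375×155/3.2400) = 2,538.97  (< 11,510, feasible at tier 1)
EOQ₂ = √(2×67,375×155/3.2292) = 2,543.21  (< 11,510 → use Q = 11,510 at tier-2 price)
TC(tier 1 (EOQ₁), Q≈2,539.0) = $1,220,976.27
TC(tier 2, Q≈11,510.0) = $1,228,198.85
Minimum at tier 1 (EOQ₁): $1,220,976.27

$1,220,976.27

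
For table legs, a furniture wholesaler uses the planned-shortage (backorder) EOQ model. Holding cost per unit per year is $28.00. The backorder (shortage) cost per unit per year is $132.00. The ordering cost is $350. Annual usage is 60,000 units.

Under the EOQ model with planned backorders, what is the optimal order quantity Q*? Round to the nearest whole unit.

Basic EOQ = √(2·60,000·350/28) = 1,224.745
Backorder adjustment √((H+b)/b) = √((28+132)/132) = 1.1010
Q* = 1,224.745 × 1.1010 ≈ 1,348.40

1,348 units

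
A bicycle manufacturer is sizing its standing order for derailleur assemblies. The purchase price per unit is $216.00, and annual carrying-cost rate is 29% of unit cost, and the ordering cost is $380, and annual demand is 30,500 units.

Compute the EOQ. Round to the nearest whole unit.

H = i·C = 0.29 × $216 = $62.6400 per unit-year
2DS/H = 2·30,500·380/62.64 = 370,051.09
EOQ = √370,051.09 ≈ 608.32

608 units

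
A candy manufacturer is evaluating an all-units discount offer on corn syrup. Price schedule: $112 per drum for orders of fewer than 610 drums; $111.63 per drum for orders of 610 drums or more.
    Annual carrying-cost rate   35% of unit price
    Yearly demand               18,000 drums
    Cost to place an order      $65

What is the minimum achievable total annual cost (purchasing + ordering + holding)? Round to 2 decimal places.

$2,023,174.54

H₁ = 35%×$112 = $39.2000;  H₂ = 35%×$111.63 = $39.0705
EOQ₁ = √(2×18,000×65/39.2000) = 244.32  (< 610, feasible at tier 1)
EOQ₂ = √(2×18,000×65/39.0705) = 244.73  (< 610 → use Q = 610 at tier-2 price)
TC(tier 1 (EOQ₁), Q≈244.3) = $2,025,577.47
TC(tier 2, Q≈610.0) = $2,023,174.54
Minimum at tier 2: $2,023,174.54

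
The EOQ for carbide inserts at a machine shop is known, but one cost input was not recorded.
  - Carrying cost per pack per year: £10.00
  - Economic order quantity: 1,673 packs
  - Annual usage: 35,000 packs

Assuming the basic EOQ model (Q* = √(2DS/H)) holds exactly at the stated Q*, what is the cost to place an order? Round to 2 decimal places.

£399.85

From Q* = √(2DS/H) ⇒ Q*² = 2DS/H.
S = Q²H / (2D) = 1,673² × 10 / (2 × 35,000) = 399.8470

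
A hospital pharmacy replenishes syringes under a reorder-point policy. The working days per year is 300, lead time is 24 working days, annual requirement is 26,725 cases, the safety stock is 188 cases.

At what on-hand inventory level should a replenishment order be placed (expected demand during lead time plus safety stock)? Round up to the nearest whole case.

Daily demand d = 26,725 / 300 = 89.083 cases/day
Demand during lead time = 89.083 × 24 = 2,138.00
Reorder point = 2,138.00 + 188 = 2,326.00 → round up

2,326 cases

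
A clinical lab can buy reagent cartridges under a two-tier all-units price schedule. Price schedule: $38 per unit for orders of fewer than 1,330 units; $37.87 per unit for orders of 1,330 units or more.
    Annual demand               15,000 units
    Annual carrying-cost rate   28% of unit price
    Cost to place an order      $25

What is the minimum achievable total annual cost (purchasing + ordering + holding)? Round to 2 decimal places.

$572,824.89

H₁ = 28%×$38 = $10.6400;  H₂ = 28%×$37.87 = $10.6036
EOQ₁ = √(2×15,000×25/10.6400) = 265.50  (< 1,330, feasible at tier 1)
EOQ₂ = √(2×15,000×25/10.6036) = 265.95  (< 1,330 → use Q = 1,330 at tier-2 price)
TC(tier 1 (EOQ₁), Q≈265.5) = $572,824.89
TC(tier 2, Q≈1,330.0) = $575,383.35
Minimum at tier 1 (EOQ₁): $572,824.89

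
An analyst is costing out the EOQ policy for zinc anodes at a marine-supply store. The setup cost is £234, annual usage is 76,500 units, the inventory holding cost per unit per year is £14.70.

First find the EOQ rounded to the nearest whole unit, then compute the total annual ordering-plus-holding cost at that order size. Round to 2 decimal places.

Q* = √(2·D·S / H) = √(2·76,500·234 / 14.7) = √2,435,510.2 ≈ 1,560.61 → Q = 1,561 units
Orders/yr = 76,500/1,561 = 49.007; ordering cost = 49.007 × £234 = £11,467.65
Average inventory = 1,561/2 = 780.5; holding cost = 780.5 × £14.7 = £11,473.35
Total = £11,467.65 + £11,473.35 = £22,941.00

£22,941.00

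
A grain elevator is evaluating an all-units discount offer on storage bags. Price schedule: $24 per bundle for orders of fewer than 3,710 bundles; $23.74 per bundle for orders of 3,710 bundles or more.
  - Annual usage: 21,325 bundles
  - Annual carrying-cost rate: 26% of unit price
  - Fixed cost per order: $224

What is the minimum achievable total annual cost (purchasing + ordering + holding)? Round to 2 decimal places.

$518,992.85

H₁ = 26%×$24 = $6.2400;  H₂ = 26%×$23.74 = $6.1724
EOQ₁ = √(2×21,325×224/6.2400) = 1,237.35  (< 3,710, feasible at tier 1)
EOQ₂ = √(2×21,325×224/6.1724) = 1,244.10  (< 3,710 → use Q = 3,710 at tier-2 price)
TC(tier 1 (EOQ₁), Q≈1,237.3) = $519,521.04
TC(tier 2, Q≈3,710.0) = $518,992.85
Minimum at tier 2: $518,992.85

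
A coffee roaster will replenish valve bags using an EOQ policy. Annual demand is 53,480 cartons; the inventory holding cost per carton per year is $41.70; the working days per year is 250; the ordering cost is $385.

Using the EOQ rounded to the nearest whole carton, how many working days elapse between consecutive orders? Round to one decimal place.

Q* = √(2·D·S / H) = √(2·53,480·385 / 41.7) = √987,520.4 ≈ 993.74 → Q = 994 cartons
Cycle time = (working days × Q)/D = (250 × 994) / 53,480 = 4.647 days

4.6 days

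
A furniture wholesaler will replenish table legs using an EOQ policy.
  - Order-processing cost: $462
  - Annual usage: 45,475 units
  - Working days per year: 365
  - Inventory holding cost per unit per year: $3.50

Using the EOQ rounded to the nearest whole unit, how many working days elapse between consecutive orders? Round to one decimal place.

27.8 days

Q* = √(2·D·S / H) = √(2·45,475·462 / 3.5) = √12,005,400.0 ≈ 3,464.88 → Q = 3,465 units
T = Q/D × 365 days = 3,465/45,475 × 365 = 27.811 days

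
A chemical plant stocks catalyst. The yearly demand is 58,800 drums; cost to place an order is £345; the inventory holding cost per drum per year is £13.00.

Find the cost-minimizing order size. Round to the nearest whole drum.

1,767 drums

EOQ = √(2DS/H) = √(2 × 58,800 × 345 / 13)
    = √(3,120,923.08) ≈ 1,766.61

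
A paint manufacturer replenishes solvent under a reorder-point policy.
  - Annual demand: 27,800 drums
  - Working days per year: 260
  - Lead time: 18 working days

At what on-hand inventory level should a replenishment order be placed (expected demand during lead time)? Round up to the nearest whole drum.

Daily demand d = 27,800 / 260 = 106.923 drums/day
Demand during lead time = 106.923 × 18 = 1,924.62
Reorder point = 1,924.62 → round up

1,925 drums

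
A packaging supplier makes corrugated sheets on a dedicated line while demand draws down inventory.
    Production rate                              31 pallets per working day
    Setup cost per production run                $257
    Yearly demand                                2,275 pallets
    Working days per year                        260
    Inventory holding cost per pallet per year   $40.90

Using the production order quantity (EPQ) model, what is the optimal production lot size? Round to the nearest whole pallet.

200 pallets

d = 2,275/260 = 8.7500 pallets/day;  effective holding cost H(1 − d/p) = 40.9·(1 − 8.7500/31) = 29.35565
Q* = √(2DS / H_eff) = √(2·2,275·257 / 29.35565) ≈ 199.58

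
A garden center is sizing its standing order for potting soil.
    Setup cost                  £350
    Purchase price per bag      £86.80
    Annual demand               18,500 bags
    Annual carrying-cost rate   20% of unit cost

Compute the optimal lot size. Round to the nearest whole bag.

864 bags

Carrying cost H = £86.8 × 20% = £17.3600/bag/yr
Q* = √(2·D·S / H) = √(2·18,500·350 / 17.36) = √745,967.7 ≈ 863.69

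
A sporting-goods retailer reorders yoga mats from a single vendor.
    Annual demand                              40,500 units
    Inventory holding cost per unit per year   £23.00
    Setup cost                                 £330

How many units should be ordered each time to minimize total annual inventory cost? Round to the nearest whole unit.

1,078 units

EOQ = √(2DS/H) = √(2 × 40,500 × 330 / 23)
    = √(1,162,173.91) ≈ 1,078.04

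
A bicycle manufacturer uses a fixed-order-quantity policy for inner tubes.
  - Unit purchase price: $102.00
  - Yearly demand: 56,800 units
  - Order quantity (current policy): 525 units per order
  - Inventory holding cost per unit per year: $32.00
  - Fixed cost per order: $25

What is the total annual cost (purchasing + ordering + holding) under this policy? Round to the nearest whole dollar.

$5,804,705

Orders/yr = 56,800/525 = 108.190; ordering cost = 108.190 × $25 = $2,704.76
Average inventory = 525/2 = 262.5; holding cost = 262.5 × $32 = $8,400.00
Purchase cost = D·C = 56,800 × 102 = $5,793,600.00
Total = $2,704.76 + $8,400.00 + $5,793,600.00 = $5,804,704.76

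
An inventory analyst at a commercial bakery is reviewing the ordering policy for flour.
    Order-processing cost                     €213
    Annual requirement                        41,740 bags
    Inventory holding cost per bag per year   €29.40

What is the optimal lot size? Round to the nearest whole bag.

778 bags

2DS/H = 2·41,740·213/29.4 = 604,804.08
EOQ = √604,804.08 ≈ 777.69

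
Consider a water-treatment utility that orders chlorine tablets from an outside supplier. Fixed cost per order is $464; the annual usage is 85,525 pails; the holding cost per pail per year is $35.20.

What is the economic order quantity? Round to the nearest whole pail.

1,502 pails

Q* = √(2·D·S / H) = √(2·85,525·464 / 35.2) = √2,254,750.0 ≈ 1,501.58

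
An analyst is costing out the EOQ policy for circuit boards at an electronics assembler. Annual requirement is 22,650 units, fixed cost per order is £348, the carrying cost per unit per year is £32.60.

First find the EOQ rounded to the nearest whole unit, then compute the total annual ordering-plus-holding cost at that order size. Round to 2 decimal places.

Q* = √(2·D·S / H) = √(2·22,650·348 / 32.6) = √483,570.6 ≈ 695.39 → Q = 695 units
Annual ordering cost = (D/Q)·S = (22,650/695) × 348 = £11,341.29
Annual holding cost  = (Q/2)·H = (695/2) × 32.6 = £11,328.50
Total = £11,341.29 + £11,328.50 = £22,669.79

£22,669.79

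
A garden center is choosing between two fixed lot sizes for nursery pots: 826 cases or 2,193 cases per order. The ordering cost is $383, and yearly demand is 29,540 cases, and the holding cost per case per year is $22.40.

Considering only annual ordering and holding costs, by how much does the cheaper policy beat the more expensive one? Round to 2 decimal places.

TC(Q) = (D/Q)S + (Q/2)H
TC(826) = (29,540/826)×383 + (826/2)×22.4 = $22,948.32
TC(2,193) = (29,540/2,193)×383 + (2,193/2)×22.4 = $29,720.66
Lots of 826 are cheaper by $6,772.34.

$6,772.34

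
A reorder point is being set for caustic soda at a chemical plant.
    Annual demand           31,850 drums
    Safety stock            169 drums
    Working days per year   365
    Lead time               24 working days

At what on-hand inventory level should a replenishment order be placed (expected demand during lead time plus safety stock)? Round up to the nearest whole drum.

2,264 drums

Daily demand d = 31,850 / 365 = 87.260 drums/day
Demand during lead time = 87.260 × 24 = 2,094.25
Reorder point = 2,094.25 + 169 = 2,263.25 → round up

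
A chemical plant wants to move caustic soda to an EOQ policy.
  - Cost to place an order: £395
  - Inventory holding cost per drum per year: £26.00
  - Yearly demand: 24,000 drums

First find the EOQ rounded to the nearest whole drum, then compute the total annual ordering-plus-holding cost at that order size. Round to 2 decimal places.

Optimal lot size Q* = (2 × 24,000 × £395 / £26)^½ ≈ 853.95 → Q = 854 drums
Orders/yr = 24,000/854 = 28.103; ordering cost = 28.103 × £395 = £11,100.70
Average inventory = 854/2 = 427; holding cost = 427 × £26 = £11,102.00
Total = £11,100.70 + £11,102.00 = £22,202.70

£22,202.70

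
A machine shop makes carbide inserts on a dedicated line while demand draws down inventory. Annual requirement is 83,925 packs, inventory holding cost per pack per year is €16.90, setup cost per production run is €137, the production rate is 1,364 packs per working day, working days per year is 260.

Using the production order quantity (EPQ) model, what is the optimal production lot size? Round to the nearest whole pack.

Daily demand d = 83,925/260 = 322.788; p = 1364; 1 − d/p = 0.76335
EPQ = √(2DS / (H(1 − d/p)))
    = √(2 × 83,925 × 137 / (16.9 × 0.76335)) ≈ 1,335.10

1,335 packs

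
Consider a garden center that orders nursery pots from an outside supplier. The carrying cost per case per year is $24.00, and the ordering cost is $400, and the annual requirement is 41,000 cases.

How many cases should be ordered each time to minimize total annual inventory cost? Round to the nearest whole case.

Q* = √(2·D·S / H) = √(2·41,000·400 / 24) = √1,366,666.7 ≈ 1,169.05

1,169 cases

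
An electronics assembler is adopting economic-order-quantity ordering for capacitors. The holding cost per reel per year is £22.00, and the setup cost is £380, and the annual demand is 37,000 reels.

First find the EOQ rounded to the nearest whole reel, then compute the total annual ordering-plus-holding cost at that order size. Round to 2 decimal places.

£24,872.48

Q* = √(2·D·S / H) = √(2·37,000·380 / 22) = √1,278,181.8 ≈ 1,130.57 → Q = 1,131 reels
Orders/yr = 37,000/1,131 = 32.714; ordering cost = 32.714 × £380 = £12,431.48
Average inventory = 1,131/2 = 565.5; holding cost = 565.5 × £22 = £12,441.00
Total = £12,431.48 + £12,441.00 = £24,872.48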